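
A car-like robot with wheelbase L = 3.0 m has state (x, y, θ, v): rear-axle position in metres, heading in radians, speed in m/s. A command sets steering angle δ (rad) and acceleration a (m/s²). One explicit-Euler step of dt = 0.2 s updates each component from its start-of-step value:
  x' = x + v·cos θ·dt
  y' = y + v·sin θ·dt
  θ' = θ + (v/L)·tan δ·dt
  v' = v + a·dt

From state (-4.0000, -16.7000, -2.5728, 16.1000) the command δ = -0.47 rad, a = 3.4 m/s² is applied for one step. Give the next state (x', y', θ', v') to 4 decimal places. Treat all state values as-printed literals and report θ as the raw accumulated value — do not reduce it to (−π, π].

x' = -4.0000 + 16.1000·cos(-2.5728)·0.2 = -6.7130
y' = -16.7000 + 16.1000·sin(-2.5728)·0.2 = -18.4343
θ' = -2.5728 + (16.1000/3.0)·tan(-0.47)·0.2 = -3.1180
v' = 16.1000 + 3.4000·0.2 = 16.7800

(-6.7130, -18.4343, -3.1180, 16.7800)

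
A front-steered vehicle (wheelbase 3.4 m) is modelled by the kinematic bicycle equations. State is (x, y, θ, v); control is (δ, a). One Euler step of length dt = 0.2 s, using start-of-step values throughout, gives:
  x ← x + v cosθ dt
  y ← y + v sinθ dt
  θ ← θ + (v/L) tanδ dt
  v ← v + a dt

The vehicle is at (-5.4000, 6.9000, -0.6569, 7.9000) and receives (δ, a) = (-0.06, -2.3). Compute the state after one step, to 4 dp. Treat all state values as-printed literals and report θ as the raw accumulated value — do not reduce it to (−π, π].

x' = -5.4000 + 7.9000·cos(-0.6569)·0.2 = -4.1488
y' = 6.9000 + 7.9000·sin(-0.6569)·0.2 = 5.9351
θ' = -0.6569 + (7.9000/3.4)·tan(-0.06)·0.2 = -0.6848
v' = 7.9000 − 2.3000·0.2 = 7.4400

(-4.1488, 5.9351, -0.6848, 7.4400)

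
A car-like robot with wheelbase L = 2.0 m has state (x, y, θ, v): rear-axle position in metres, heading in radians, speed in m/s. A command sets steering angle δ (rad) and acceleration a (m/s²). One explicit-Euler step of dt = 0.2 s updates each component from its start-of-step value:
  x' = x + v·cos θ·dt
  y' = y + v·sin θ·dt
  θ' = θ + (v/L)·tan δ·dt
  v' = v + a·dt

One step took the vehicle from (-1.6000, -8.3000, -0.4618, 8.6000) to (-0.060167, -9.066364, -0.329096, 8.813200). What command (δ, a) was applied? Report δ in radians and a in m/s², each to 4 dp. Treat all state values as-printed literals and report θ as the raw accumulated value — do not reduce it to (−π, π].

δ = 0.1531, a = 1.0660

a = (v'−v)/dt = (0.213200)/0.2 = 1.0660
Δθ = θ'−θ = 0.132704;  (v·dt/L) = 8.6000·0.2/2.0 = 0.860000
tan δ = Δθ·L/(v·dt) = 0.154307  →  δ = 0.1531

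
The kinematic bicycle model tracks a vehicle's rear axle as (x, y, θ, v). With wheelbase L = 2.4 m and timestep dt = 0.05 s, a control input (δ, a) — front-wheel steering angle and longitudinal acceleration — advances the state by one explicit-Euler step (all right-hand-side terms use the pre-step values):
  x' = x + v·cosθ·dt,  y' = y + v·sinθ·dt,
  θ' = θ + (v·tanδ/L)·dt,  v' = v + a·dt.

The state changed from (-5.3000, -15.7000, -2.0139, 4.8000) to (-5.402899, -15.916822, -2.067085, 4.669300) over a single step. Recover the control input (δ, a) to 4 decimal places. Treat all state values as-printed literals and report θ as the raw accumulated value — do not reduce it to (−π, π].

δ = -0.4888, a = -2.6140

a = (v'−v)/dt = (-0.130700)/0.05 = -2.6140
Δθ = θ'−θ = -0.053185;  (v·dt/L) = 4.8000·0.05/2.4 = 0.100000
tan δ = Δθ·L/(v·dt) = -0.531850  →  δ = -0.4888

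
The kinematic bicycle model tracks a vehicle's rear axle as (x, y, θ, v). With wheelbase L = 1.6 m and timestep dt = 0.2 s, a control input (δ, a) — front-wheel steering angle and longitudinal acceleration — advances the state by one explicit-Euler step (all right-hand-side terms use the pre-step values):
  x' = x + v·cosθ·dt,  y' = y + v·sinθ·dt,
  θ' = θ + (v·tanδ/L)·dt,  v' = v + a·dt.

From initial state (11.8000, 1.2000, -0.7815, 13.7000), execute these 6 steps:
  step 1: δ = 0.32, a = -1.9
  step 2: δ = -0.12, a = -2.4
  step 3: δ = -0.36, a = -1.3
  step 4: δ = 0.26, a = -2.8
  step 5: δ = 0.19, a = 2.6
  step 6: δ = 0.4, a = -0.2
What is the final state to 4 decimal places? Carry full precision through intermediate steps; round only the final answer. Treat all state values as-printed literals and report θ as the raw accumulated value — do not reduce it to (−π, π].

after step 1 (δ=0.32, a=-1.9): (13.745010, -0.729905, -0.213996, 13.320000)
after step 2 (δ=-0.12, a=-2.4): (16.348245, -1.295649, -0.414760, 12.840000)
after step 3 (δ=-0.36, a=-1.3): (18.698512, -2.330477, -1.018887, 12.580000)
after step 4 (δ=0.26, a=-2.8): (20.017686, -4.472913, -0.600568, 12.020000)
after step 5 (δ=0.19, a=2.6): (22.001022, -5.831441, -0.311607, 12.540000)
after step 6 (δ=0.4, a=-0.2): (24.388242, -6.600366, 0.351121, 12.500000)

(24.3882, -6.6004, 0.3511, 12.5000)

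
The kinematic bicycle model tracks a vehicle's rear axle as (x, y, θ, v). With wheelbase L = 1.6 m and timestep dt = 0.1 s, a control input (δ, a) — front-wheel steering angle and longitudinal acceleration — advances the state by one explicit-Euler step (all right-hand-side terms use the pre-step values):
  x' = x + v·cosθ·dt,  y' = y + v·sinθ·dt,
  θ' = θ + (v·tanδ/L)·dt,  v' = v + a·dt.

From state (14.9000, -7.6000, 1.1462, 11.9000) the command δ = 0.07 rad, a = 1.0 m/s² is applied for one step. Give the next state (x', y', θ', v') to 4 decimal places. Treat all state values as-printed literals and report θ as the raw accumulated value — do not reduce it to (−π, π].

(15.3902, -6.5157, 1.1983, 12.0000)

x' = 14.9000 + 11.9000·cos(1.1462)·0.1 = 15.3902
y' = -7.6000 + 11.9000·sin(1.1462)·0.1 = -6.5157
θ' = 1.1462 + (11.9000/1.6)·tan(0.07)·0.1 = 1.1983
v' = 11.9000 + 1.0000·0.1 = 12.0000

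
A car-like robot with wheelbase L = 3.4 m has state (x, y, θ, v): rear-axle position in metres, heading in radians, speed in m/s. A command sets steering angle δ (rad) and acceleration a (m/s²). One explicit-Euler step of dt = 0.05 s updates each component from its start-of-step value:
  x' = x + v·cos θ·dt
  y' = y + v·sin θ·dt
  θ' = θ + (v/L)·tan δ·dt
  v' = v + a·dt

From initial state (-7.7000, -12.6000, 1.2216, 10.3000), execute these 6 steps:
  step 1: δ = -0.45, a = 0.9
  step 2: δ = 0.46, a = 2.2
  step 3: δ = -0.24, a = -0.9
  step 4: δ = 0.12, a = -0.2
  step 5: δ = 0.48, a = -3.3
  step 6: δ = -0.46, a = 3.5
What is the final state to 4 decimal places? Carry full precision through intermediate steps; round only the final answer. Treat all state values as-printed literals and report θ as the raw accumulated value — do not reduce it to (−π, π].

(-6.6079, -9.6938, 1.2097, 10.4100)

after step 1 (δ=-0.45, a=0.9): (-7.523796, -12.116081, 1.148431, 10.345000)
after step 2 (δ=0.46, a=2.2): (-7.311766, -11.644286, 1.223805, 10.455000)
after step 3 (δ=-0.24, a=-0.9): (-7.133995, -11.152692, 1.186180, 10.410000)
after step 4 (δ=0.12, a=-0.2): (-6.938701, -10.670218, 1.204639, 10.400000)
after step 5 (δ=0.48, a=-3.3): (-6.752525, -10.184689, 1.284262, 10.235000)
after step 6 (δ=-0.46, a=3.5): (-6.607890, -9.693804, 1.209690, 10.410000)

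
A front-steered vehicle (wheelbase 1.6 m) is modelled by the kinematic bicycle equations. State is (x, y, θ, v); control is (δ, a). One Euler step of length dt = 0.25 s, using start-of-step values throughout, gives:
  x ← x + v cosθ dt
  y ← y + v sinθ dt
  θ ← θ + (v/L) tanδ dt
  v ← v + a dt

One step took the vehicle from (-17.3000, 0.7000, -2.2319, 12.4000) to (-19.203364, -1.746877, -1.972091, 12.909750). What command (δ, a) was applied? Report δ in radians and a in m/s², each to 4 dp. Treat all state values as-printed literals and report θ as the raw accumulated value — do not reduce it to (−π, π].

a = (v'−v)/dt = (0.509750)/0.25 = 2.0390
Δθ = θ'−θ = 0.259809;  (v·dt/L) = 12.4000·0.25/1.6 = 1.937500
tan δ = Δθ·L/(v·dt) = 0.134095  →  δ = 0.1333

δ = 0.1333, a = 2.0390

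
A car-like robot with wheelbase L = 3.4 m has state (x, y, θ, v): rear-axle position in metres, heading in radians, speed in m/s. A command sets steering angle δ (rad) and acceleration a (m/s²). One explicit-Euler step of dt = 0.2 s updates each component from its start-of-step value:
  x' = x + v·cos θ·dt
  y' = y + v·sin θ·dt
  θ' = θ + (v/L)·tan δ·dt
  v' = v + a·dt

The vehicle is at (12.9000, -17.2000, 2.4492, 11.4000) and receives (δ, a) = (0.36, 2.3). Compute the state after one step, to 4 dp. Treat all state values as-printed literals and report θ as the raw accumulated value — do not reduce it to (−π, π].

x' = 12.9000 + 11.4000·cos(2.4492)·0.2 = 11.1450
y' = -17.2000 + 11.4000·sin(2.4492)·0.2 = -15.7445
θ' = 2.4492 + (11.4000/3.4)·tan(0.36)·0.2 = 2.7016
v' = 11.4000 + 2.3000·0.2 = 11.8600

(11.1450, -15.7445, 2.7016, 11.8600)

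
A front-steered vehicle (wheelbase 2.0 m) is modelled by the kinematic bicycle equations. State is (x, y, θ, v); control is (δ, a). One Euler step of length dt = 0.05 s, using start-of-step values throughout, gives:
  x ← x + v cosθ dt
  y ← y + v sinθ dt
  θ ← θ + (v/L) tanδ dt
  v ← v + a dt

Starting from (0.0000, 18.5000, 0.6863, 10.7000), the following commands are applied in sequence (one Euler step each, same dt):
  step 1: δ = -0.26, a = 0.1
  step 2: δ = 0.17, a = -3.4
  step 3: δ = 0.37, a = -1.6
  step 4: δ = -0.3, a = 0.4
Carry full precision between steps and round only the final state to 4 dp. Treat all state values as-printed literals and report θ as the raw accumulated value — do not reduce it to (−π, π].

(1.6445, 19.8327, 0.6824, 10.4750)

after step 1 (δ=-0.26, a=0.1): (0.413874, 18.839018, 0.615139, 10.705000)
after step 2 (δ=0.17, a=-3.4): (0.851009, 19.147896, 0.661079, 10.535000)
after step 3 (δ=0.37, a=-1.6): (1.266789, 19.471304, 0.763232, 10.455000)
after step 4 (δ=-0.3, a=0.4): (1.644530, 19.832661, 0.682380, 10.475000)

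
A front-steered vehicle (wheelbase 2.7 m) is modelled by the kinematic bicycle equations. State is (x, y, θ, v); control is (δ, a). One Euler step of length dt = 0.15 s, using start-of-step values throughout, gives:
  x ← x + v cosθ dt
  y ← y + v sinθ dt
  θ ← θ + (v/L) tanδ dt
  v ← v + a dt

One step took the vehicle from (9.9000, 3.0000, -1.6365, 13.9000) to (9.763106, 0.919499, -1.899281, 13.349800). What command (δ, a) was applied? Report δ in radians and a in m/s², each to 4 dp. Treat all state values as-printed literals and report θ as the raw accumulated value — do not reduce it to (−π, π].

a = (v'−v)/dt = (-0.550200)/0.15 = -3.6680
Δθ = θ'−θ = -0.262781;  (v·dt/L) = 13.9000·0.15/2.7 = 0.772222
tan δ = Δθ·L/(v·dt) = -0.340292  →  δ = -0.3280

δ = -0.3280, a = -3.6680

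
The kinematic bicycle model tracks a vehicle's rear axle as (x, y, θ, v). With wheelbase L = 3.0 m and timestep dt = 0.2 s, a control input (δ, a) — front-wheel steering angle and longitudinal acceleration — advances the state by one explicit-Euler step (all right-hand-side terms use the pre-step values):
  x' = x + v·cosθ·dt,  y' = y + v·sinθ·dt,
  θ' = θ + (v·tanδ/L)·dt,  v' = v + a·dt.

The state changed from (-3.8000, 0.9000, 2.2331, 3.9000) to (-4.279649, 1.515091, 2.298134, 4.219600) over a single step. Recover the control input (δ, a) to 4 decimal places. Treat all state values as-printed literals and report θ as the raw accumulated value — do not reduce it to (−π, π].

a = (v'−v)/dt = (0.319600)/0.2 = 1.5980
Δθ = θ'−θ = 0.065034;  (v·dt/L) = 3.9000·0.2/3.0 = 0.260000
tan δ = Δθ·L/(v·dt) = 0.250131  →  δ = 0.2451

δ = 0.2451, a = 1.5980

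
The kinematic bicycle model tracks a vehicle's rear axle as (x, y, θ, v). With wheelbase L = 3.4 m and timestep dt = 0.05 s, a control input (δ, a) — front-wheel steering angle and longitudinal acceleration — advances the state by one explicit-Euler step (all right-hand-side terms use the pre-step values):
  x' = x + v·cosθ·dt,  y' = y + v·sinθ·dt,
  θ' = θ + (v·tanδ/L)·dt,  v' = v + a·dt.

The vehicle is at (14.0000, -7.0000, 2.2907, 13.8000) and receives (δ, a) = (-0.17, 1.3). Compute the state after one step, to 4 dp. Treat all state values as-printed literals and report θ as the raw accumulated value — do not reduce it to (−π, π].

(13.5451, -6.4812, 2.2559, 13.8650)

x' = 14.0000 + 13.8000·cos(2.2907)·0.05 = 13.5451
y' = -7.0000 + 13.8000·sin(2.2907)·0.05 = -6.4812
θ' = 2.2907 + (13.8000/3.4)·tan(-0.17)·0.05 = 2.2559
v' = 13.8000 + 1.3000·0.05 = 13.8650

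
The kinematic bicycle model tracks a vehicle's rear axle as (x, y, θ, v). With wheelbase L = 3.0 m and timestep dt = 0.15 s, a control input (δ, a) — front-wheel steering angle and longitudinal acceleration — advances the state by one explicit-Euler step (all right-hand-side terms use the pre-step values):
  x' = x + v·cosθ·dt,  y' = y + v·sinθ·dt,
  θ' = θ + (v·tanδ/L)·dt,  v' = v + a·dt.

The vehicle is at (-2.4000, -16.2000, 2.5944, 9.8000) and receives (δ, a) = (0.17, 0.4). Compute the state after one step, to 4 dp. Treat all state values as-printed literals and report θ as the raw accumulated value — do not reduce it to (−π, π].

x' = -2.4000 + 9.8000·cos(2.5944)·0.15 = -3.6554
y' = -16.2000 + 9.8000·sin(2.5944)·0.15 = -15.4352
θ' = 2.5944 + (9.8000/3.0)·tan(0.17)·0.15 = 2.6785
v' = 9.8000 + 0.4000·0.15 = 9.8600

(-3.6554, -15.4352, 2.6785, 9.8600)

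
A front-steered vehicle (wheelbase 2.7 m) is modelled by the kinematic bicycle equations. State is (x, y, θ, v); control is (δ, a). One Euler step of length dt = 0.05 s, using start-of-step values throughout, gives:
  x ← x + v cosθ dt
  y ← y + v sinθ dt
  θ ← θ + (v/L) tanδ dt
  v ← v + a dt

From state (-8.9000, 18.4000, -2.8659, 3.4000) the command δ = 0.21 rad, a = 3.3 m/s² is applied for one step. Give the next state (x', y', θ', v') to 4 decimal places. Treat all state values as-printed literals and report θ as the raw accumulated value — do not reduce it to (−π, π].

x' = -8.9000 + 3.4000·cos(-2.8659)·0.05 = -9.0636
y' = 18.4000 + 3.4000·sin(-2.8659)·0.05 = 18.3537
θ' = -2.8659 + (3.4000/2.7)·tan(0.21)·0.05 = -2.8525
v' = 3.4000 + 3.3000·0.05 = 3.5650

(-9.0636, 18.3537, -2.8525, 3.5650)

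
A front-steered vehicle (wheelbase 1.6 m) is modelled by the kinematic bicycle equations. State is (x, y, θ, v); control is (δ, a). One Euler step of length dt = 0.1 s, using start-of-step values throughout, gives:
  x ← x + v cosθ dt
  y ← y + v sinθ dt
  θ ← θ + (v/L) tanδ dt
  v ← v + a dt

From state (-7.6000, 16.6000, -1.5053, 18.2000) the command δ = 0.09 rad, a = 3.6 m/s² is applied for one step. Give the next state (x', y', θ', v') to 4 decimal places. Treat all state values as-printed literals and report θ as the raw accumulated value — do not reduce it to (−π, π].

x' = -7.6000 + 18.2000·cos(-1.5053)·0.1 = -7.4809
y' = 16.6000 + 18.2000·sin(-1.5053)·0.1 = 14.7839
θ' = -1.5053 + (18.2000/1.6)·tan(0.09)·0.1 = -1.4026
v' = 18.2000 + 3.6000·0.1 = 18.5600

(-7.4809, 14.7839, -1.4026, 18.5600)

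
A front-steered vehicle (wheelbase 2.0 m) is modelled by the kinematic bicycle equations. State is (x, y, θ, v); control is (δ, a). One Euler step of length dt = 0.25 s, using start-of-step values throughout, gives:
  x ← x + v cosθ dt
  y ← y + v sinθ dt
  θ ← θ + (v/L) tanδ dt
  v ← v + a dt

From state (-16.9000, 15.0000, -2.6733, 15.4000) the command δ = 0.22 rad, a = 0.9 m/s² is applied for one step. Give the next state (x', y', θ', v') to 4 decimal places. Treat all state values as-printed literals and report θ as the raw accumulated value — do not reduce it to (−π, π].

x' = -16.9000 + 15.4000·cos(-2.6733)·0.25 = -20.3355
y' = 15.0000 + 15.4000·sin(-2.6733)·0.25 = 13.2623
θ' = -2.6733 + (15.4000/2.0)·tan(0.22)·0.25 = -2.2428
v' = 15.4000 + 0.9000·0.25 = 15.6250

(-20.3355, 13.2623, -2.2428, 15.6250)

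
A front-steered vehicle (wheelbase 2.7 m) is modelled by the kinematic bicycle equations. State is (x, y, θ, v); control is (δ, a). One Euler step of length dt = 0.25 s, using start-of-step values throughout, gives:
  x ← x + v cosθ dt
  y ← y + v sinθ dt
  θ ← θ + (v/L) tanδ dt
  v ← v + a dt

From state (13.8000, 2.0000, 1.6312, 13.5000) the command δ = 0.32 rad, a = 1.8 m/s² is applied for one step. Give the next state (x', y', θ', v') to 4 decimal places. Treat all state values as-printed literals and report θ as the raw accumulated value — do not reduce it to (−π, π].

x' = 13.8000 + 13.5000·cos(1.6312)·0.25 = 13.5963
y' = 2.0000 + 13.5000·sin(1.6312)·0.25 = 5.3688
θ' = 1.6312 + (13.5000/2.7)·tan(0.32)·0.25 = 2.0454
v' = 13.5000 + 1.8000·0.25 = 13.9500

(13.5963, 5.3688, 2.0454, 13.9500)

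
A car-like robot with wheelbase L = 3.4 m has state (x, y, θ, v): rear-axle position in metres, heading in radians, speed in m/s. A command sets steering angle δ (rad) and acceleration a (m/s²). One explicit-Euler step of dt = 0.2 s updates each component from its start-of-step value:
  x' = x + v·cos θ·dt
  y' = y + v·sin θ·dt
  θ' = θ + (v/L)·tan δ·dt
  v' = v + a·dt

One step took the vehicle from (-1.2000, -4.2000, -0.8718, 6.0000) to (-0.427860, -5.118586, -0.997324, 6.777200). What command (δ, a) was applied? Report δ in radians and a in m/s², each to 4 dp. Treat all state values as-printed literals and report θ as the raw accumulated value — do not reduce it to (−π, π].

a = (v'−v)/dt = (0.777200)/0.2 = 3.8860
Δθ = θ'−θ = -0.125524;  (v·dt/L) = 6.0000·0.2/3.4 = 0.352941
tan δ = Δθ·L/(v·dt) = -0.355651  →  δ = -0.3417

δ = -0.3417, a = 3.8860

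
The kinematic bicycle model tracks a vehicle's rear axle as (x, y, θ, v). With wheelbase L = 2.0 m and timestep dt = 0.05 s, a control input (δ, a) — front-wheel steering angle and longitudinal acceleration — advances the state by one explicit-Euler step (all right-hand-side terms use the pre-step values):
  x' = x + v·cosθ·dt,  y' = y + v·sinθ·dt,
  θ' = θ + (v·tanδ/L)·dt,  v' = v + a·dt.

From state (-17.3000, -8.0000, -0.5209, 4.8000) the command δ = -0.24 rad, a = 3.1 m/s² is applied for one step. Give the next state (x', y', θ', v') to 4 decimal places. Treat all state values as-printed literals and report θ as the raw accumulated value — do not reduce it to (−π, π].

(-17.0918, -8.1194, -0.5503, 4.9550)

x' = -17.3000 + 4.8000·cos(-0.5209)·0.05 = -17.0918
y' = -8.0000 + 4.8000·sin(-0.5209)·0.05 = -8.1194
θ' = -0.5209 + (4.8000/2.0)·tan(-0.24)·0.05 = -0.5503
v' = 4.8000 + 3.1000·0.05 = 4.9550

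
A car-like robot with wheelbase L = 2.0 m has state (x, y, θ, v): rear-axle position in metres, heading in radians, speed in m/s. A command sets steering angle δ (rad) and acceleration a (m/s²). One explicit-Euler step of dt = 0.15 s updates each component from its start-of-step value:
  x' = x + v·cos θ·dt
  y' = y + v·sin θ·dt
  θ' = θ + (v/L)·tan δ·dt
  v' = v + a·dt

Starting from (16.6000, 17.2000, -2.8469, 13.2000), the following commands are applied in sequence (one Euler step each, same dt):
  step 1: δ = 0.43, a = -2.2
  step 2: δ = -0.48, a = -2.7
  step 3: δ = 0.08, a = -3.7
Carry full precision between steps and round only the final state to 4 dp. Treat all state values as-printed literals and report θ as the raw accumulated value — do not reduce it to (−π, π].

after step 1 (δ=0.43, a=-2.2): (14.705355, 16.624917, -2.392865, 12.870000)
after step 2 (δ=-0.48, a=-2.7): (13.291156, 15.310812, -2.895385, 12.465000)
after step 3 (δ=0.08, a=-3.7): (11.477791, 14.855102, -2.820435, 11.910000)

(11.4778, 14.8551, -2.8204, 11.9100)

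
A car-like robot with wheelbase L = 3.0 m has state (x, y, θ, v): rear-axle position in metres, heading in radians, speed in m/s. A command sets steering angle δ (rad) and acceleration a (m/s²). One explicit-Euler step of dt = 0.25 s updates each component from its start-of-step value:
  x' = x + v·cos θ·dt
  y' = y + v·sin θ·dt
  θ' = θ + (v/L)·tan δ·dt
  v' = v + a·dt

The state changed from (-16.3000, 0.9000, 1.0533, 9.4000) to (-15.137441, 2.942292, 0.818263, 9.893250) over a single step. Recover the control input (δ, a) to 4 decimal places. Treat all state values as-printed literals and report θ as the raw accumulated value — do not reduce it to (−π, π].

δ = -0.2915, a = 1.9730

a = (v'−v)/dt = (0.493250)/0.25 = 1.9730
Δθ = θ'−θ = -0.235037;  (v·dt/L) = 9.4000·0.25/3.0 = 0.783333
tan δ = Δθ·L/(v·dt) = -0.300047  →  δ = -0.2915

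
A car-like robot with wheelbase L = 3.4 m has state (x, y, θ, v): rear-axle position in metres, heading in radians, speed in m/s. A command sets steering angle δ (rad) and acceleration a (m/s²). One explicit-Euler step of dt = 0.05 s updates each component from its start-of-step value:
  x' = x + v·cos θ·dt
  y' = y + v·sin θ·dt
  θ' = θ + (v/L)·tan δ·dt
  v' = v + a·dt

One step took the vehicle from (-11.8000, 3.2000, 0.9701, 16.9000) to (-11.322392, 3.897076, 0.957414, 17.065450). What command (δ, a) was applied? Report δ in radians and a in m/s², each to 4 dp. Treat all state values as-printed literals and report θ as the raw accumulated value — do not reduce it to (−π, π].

a = (v'−v)/dt = (0.165450)/0.05 = 3.3090
Δθ = θ'−θ = -0.012686;  (v·dt/L) = 16.9000·0.05/3.4 = 0.248529
tan δ = Δθ·L/(v·dt) = -0.051044  →  δ = -0.0510

δ = -0.0510, a = 3.3090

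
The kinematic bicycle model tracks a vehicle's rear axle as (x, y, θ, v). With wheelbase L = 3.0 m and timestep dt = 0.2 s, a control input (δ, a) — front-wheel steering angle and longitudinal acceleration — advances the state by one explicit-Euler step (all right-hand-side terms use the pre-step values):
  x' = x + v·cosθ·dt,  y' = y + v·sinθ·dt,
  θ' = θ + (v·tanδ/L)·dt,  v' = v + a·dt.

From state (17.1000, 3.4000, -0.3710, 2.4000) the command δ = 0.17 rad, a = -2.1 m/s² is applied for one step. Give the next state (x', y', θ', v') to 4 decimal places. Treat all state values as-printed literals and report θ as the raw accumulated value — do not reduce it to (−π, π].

(17.5473, 3.2260, -0.3435, 1.9800)

x' = 17.1000 + 2.4000·cos(-0.3710)·0.2 = 17.5473
y' = 3.4000 + 2.4000·sin(-0.3710)·0.2 = 3.2260
θ' = -0.3710 + (2.4000/3.0)·tan(0.17)·0.2 = -0.3435
v' = 2.4000 − 2.1000·0.2 = 1.9800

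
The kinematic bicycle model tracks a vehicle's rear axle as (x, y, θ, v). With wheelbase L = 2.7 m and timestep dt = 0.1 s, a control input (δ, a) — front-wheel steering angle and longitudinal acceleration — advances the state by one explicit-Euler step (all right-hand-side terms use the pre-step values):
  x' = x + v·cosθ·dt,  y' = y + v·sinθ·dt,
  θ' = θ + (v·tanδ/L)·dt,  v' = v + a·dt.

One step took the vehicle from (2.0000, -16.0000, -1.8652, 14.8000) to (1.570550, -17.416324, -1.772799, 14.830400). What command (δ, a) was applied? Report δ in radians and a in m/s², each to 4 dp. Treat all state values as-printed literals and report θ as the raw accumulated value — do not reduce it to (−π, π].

a = (v'−v)/dt = (0.030400)/0.1 = 0.3040
Δθ = θ'−θ = 0.092401;  (v·dt/L) = 14.8000·0.1/2.7 = 0.548148
tan δ = Δθ·L/(v·dt) = 0.168569  →  δ = 0.1670

δ = 0.1670, a = 0.3040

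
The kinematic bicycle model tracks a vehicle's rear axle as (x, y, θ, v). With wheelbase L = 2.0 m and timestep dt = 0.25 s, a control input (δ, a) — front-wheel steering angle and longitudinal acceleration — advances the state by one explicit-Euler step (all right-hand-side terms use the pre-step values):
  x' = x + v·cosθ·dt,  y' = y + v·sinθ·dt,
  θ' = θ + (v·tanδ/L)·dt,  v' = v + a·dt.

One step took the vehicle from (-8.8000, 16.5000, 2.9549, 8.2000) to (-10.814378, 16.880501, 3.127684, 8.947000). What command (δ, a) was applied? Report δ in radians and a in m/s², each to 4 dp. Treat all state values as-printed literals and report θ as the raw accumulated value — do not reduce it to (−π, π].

a = (v'−v)/dt = (0.747000)/0.25 = 2.9880
Δθ = θ'−θ = 0.172784;  (v·dt/L) = 8.2000·0.25/2.0 = 1.025000
tan δ = Δθ·L/(v·dt) = 0.168570  →  δ = 0.1670

δ = 0.1670, a = 2.9880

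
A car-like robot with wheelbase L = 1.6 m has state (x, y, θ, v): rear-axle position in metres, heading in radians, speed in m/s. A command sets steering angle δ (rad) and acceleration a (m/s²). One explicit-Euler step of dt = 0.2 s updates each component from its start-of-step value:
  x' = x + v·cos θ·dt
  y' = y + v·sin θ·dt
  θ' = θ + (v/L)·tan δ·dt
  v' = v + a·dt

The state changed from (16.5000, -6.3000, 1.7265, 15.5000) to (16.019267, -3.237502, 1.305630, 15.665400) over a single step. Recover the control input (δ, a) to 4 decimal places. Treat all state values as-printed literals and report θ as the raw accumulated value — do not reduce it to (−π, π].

δ = -0.2139, a = 0.8270

a = (v'−v)/dt = (0.165400)/0.2 = 0.8270
Δθ = θ'−θ = -0.420870;  (v·dt/L) = 15.5000·0.2/1.6 = 1.937500
tan δ = Δθ·L/(v·dt) = -0.217223  →  δ = -0.2139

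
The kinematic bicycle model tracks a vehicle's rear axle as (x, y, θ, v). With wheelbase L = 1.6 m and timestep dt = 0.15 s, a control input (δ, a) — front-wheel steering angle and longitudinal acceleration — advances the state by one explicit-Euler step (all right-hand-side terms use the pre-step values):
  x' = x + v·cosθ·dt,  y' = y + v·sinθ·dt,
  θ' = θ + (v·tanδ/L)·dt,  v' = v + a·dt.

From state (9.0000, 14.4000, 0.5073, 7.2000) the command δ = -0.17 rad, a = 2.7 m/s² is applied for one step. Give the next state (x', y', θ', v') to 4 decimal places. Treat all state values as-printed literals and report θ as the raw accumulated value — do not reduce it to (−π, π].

x' = 9.0000 + 7.2000·cos(0.5073)·0.15 = 9.9440
y' = 14.4000 + 7.2000·sin(0.5073)·0.15 = 14.9247
θ' = 0.5073 + (7.2000/1.6)·tan(-0.17)·0.15 = 0.3914
v' = 7.2000 + 2.7000·0.15 = 7.6050

(9.9440, 14.9247, 0.3914, 7.6050)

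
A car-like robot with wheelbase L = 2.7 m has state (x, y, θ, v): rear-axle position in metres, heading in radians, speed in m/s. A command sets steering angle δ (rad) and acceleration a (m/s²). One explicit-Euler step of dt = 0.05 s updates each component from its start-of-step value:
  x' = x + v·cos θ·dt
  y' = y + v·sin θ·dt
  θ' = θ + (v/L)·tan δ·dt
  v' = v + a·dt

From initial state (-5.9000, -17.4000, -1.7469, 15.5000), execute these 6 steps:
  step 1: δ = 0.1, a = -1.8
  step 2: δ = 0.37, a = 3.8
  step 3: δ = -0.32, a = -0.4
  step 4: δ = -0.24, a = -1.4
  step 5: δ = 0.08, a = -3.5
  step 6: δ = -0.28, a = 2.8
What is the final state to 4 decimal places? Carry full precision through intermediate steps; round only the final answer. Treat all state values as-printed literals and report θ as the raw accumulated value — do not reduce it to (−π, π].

after step 1 (δ=0.1, a=-1.8): (-6.035776, -18.163014, -1.718100, 15.410000)
after step 2 (δ=0.37, a=3.8): (-6.148864, -18.925169, -1.607416, 15.600000)
after step 3 (δ=-0.32, a=-0.4): (-6.177420, -19.704647, -1.703150, 15.580000)
after step 4 (δ=-0.24, a=-1.4): (-6.280223, -20.476833, -1.773756, 15.510000)
after step 5 (δ=0.08, a=-3.5): (-6.436540, -21.236416, -1.750729, 15.335000)
after step 6 (δ=-0.28, a=2.8): (-6.573760, -21.990787, -1.832389, 15.475000)

(-6.5738, -21.9908, -1.8324, 15.4750)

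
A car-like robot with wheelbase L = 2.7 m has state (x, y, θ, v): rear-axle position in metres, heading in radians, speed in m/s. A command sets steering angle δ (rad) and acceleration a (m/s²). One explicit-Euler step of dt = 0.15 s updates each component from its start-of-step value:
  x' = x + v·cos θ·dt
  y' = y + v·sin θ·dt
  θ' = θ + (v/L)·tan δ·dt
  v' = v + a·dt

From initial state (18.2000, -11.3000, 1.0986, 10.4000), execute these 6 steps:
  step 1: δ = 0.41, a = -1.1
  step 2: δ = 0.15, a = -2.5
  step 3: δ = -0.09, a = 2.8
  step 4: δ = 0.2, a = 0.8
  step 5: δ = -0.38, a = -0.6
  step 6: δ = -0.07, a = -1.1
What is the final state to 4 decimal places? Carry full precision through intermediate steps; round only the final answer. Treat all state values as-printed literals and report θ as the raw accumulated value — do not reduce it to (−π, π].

(20.2921, -2.3976, 1.2311, 10.1450)

after step 1 (δ=0.41, a=-1.1): (18.909556, -9.910709, 1.349720, 10.235000)
after step 2 (δ=0.15, a=-2.5): (19.246205, -8.412823, 1.435657, 9.860000)
after step 3 (δ=-0.09, a=2.8): (19.445467, -6.947308, 1.386224, 10.280000)
after step 4 (δ=0.2, a=0.8): (19.728465, -5.431499, 1.501994, 10.400000)
after step 5 (δ=-0.38, a=-0.6): (19.835712, -3.875190, 1.271222, 10.310000)
after step 6 (δ=-0.07, a=-1.1): (20.292105, -2.397568, 1.231062, 10.145000)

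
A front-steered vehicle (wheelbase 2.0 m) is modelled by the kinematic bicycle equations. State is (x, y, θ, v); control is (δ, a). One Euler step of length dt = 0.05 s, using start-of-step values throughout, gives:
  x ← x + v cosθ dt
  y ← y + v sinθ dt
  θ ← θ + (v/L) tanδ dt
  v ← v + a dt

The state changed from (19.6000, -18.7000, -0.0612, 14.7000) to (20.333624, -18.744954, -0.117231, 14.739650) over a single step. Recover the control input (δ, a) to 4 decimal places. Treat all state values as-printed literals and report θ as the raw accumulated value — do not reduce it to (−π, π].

a = (v'−v)/dt = (0.039650)/0.05 = 0.7930
Δθ = θ'−θ = -0.056031;  (v·dt/L) = 14.7000·0.05/2.0 = 0.367500
tan δ = Δθ·L/(v·dt) = -0.152465  →  δ = -0.1513

δ = -0.1513, a = 0.7930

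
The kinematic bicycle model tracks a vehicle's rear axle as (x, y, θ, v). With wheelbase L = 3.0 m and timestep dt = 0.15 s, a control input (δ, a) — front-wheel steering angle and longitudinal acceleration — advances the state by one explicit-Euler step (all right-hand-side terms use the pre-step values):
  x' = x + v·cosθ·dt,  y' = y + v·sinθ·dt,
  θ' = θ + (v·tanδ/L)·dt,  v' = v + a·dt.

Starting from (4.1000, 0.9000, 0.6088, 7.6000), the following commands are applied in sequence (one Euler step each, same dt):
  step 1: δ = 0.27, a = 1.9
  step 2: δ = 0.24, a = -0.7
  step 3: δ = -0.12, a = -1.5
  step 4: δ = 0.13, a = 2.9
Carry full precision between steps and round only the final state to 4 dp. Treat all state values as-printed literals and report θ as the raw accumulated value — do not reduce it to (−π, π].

(7.5520, 3.9557, 0.8129, 7.9900)

after step 1 (δ=0.27, a=1.9): (5.035182, 1.551947, 0.713968, 7.885000)
after step 2 (δ=0.24, a=-0.7): (5.929068, 2.326457, 0.810448, 7.780000)
after step 3 (δ=-0.12, a=-1.5): (6.733334, 3.172060, 0.763542, 7.555000)
after step 4 (δ=0.13, a=2.9): (7.551984, 3.955685, 0.812928, 7.990000)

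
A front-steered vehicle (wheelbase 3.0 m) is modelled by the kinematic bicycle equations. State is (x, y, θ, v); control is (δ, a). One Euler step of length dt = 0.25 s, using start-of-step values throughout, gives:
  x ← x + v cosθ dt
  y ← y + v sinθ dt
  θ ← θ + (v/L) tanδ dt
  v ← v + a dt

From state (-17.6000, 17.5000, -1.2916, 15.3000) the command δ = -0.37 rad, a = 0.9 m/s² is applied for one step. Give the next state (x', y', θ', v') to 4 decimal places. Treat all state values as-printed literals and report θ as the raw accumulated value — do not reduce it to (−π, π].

(-16.5459, 13.8231, -1.7861, 15.5250)

x' = -17.6000 + 15.3000·cos(-1.2916)·0.25 = -16.5459
y' = 17.5000 + 15.3000·sin(-1.2916)·0.25 = 13.8231
θ' = -1.2916 + (15.3000/3.0)·tan(-0.37)·0.25 = -1.7861
v' = 15.3000 + 0.9000·0.25 = 15.5250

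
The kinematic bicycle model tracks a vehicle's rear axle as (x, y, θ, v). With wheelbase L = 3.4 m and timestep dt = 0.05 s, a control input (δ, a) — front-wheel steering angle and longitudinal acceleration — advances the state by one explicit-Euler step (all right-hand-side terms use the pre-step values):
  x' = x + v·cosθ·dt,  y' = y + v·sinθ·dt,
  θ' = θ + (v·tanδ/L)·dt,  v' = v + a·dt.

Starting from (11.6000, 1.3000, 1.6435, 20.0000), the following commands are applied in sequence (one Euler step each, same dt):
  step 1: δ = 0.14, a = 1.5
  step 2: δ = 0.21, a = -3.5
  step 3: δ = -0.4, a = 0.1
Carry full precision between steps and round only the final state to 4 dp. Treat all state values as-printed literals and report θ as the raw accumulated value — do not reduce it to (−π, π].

after step 1 (δ=0.14, a=1.5): (11.527360, 2.297358, 1.684948, 20.075000)
after step 2 (δ=0.21, a=-3.5): (11.413030, 3.294576, 1.747872, 19.900000)
after step 3 (δ=-0.4, a=0.1): (11.237759, 4.274017, 1.624142, 19.905000)

(11.2378, 4.2740, 1.6241, 19.9050)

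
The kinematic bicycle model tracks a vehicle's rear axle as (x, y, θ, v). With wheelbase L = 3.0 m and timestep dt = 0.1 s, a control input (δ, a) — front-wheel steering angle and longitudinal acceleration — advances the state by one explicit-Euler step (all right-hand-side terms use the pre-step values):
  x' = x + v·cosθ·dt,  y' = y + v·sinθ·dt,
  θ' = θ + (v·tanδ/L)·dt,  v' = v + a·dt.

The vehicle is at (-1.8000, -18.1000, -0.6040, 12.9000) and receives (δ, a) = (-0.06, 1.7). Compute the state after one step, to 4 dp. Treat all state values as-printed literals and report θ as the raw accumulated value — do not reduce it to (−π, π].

x' = -1.8000 + 12.9000·cos(-0.6040)·0.1 = -0.7382
y' = -18.1000 + 12.9000·sin(-0.6040)·0.1 = -18.8326
θ' = -0.6040 + (12.9000/3.0)·tan(-0.06)·0.1 = -0.6298
v' = 12.9000 + 1.7000·0.1 = 13.0700

(-0.7382, -18.8326, -0.6298, 13.0700)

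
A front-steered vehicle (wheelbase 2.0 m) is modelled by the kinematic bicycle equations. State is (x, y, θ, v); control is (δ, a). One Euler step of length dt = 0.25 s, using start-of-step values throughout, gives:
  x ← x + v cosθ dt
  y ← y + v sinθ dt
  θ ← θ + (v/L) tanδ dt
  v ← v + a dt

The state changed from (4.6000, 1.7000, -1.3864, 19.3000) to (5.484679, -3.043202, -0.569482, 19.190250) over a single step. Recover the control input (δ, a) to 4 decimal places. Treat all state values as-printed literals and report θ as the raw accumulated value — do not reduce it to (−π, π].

a = (v'−v)/dt = (-0.109750)/0.25 = -0.4390
Δθ = θ'−θ = 0.816918;  (v·dt/L) = 19.3000·0.25/2.0 = 2.412500
tan δ = Δθ·L/(v·dt) = 0.338619  →  δ = 0.3265

δ = 0.3265, a = -0.4390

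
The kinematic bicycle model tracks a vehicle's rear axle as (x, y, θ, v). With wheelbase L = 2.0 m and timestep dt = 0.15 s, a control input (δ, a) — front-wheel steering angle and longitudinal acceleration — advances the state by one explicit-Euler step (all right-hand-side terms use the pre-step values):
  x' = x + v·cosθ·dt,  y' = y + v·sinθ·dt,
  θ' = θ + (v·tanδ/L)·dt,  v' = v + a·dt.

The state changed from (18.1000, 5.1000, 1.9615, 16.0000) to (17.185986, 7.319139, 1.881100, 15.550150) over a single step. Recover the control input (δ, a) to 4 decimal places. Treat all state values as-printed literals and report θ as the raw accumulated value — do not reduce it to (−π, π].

a = (v'−v)/dt = (-0.449850)/0.15 = -2.9990
Δθ = θ'−θ = -0.080400;  (v·dt/L) = 16.0000·0.15/2.0 = 1.200000
tan δ = Δθ·L/(v·dt) = -0.067000  →  δ = -0.0669

δ = -0.0669, a = -2.9990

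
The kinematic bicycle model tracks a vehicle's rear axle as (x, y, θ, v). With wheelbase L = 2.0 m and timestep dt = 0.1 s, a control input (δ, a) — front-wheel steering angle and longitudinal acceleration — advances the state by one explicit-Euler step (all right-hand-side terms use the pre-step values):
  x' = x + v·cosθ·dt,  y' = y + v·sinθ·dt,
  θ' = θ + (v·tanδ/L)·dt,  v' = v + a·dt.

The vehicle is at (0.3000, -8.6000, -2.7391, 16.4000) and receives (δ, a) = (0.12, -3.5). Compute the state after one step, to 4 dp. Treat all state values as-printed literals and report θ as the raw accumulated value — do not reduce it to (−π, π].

x' = 0.3000 + 16.4000·cos(-2.7391)·0.1 = -1.2089
y' = -8.6000 + 16.4000·sin(-2.7391)·0.1 = -9.2424
θ' = -2.7391 + (16.4000/2.0)·tan(0.12)·0.1 = -2.6402
v' = 16.4000 − 3.5000·0.1 = 16.0500

(-1.2089, -9.2424, -2.6402, 16.0500)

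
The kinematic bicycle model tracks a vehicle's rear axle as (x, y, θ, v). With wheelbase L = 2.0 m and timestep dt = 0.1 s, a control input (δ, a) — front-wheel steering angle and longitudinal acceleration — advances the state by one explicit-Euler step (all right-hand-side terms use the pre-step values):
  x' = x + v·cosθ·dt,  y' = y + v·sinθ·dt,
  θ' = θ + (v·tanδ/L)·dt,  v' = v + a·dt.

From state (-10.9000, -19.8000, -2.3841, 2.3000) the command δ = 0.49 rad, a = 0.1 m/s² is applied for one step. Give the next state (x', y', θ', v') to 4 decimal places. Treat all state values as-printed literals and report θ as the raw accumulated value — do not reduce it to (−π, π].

(-11.0671, -19.9580, -2.3228, 2.3100)

x' = -10.9000 + 2.3000·cos(-2.3841)·0.1 = -11.0671
y' = -19.8000 + 2.3000·sin(-2.3841)·0.1 = -19.9580
θ' = -2.3841 + (2.3000/2.0)·tan(0.49)·0.1 = -2.3228
v' = 2.3000 + 0.1000·0.1 = 2.3100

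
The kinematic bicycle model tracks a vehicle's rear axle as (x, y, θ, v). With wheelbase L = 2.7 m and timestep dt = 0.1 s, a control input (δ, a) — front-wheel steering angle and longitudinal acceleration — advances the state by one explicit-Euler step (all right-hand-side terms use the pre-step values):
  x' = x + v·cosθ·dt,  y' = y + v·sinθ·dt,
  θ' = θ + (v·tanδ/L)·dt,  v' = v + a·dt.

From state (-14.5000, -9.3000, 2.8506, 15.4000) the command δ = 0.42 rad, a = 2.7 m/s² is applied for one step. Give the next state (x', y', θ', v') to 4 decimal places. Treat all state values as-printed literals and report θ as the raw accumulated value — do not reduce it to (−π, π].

(-15.9753, -8.8582, 3.1053, 15.6700)

x' = -14.5000 + 15.4000·cos(2.8506)·0.1 = -15.9753
y' = -9.3000 + 15.4000·sin(2.8506)·0.1 = -8.8582
θ' = 2.8506 + (15.4000/2.7)·tan(0.42)·0.1 = 3.1053
v' = 15.4000 + 2.7000·0.1 = 15.6700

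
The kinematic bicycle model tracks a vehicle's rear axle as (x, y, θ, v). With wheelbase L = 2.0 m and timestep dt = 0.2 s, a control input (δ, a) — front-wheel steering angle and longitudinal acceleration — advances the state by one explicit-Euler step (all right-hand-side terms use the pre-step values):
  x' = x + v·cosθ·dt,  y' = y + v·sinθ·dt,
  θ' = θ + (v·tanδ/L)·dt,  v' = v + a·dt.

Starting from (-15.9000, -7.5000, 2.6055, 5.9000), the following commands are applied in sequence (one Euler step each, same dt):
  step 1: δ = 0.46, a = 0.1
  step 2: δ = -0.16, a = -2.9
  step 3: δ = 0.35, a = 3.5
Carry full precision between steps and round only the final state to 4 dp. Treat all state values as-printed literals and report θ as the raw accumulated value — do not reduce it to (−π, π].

(-19.0706, -6.2560, 2.9972, 6.0400)

after step 1 (δ=0.46, a=0.1): (-16.914459, -6.897279, 2.897815, 5.920000)
after step 2 (δ=-0.16, a=-2.9): (-18.063452, -6.611496, 2.802278, 5.340000)
after step 3 (δ=0.35, a=3.5): (-19.070558, -6.256022, 2.997203, 6.040000)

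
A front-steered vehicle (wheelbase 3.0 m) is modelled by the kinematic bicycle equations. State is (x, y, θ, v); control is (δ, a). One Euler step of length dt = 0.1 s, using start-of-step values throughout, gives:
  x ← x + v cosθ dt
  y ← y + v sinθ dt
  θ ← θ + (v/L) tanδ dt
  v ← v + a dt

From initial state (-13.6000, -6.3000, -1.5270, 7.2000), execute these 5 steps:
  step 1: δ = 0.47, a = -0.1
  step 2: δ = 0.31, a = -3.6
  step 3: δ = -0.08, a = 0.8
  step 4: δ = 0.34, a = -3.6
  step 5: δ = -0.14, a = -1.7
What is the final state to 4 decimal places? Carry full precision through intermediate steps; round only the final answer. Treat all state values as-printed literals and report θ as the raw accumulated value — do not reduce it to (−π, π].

after step 1 (δ=0.47, a=-0.1): (-13.568477, -7.019310, -1.405088, 7.190000)
after step 2 (δ=0.31, a=-3.6): (-13.449877, -7.728461, -1.328316, 6.830000)
after step 3 (δ=-0.08, a=0.8): (-13.285881, -8.391480, -1.346569, 6.910000)
after step 4 (δ=0.34, a=-3.6): (-13.132235, -9.065181, -1.265091, 6.550000)
after step 5 (δ=-0.14, a=-1.7): (-12.935103, -9.689812, -1.295859, 6.380000)

(-12.9351, -9.6898, -1.2959, 6.3800)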